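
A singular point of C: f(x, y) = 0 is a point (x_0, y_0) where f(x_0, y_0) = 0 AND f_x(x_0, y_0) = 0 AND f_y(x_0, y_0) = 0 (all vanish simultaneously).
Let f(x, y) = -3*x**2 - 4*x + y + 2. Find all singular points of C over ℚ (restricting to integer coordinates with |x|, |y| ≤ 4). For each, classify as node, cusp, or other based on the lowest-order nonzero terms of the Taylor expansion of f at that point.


No singular points in the scanned grid; C is smooth there.

Compute partial derivatives:
  f_x = -6*x - 4.
  f_y = 1.
f_y = 1 is a nonzero constant, so f_y never vanishes: no point (x, y) can satisfy f = f_x = f_y = 0. In particular no (x, y) ∈ {−4, ..., 4}² is singular; the curve is smooth.


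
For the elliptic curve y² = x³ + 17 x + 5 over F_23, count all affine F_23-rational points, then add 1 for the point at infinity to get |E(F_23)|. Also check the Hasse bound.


Affine points = {(1, 0), (2, 1), (2, 22), (5, 10), (5, 13), (6, 1), (6, 22), (8, 3), (8, 20), (9, 6), (9, 17), (10, 5), (10, 18), (13, 10), (13, 13), (15, 1), (15, 22), (16, 7), (16, 16), (17, 3), (17, 20), (18, 5), (18, 18), (21, 3), (21, 20)}; affine count = 25; |E(F_23)| = 26.

Discriminant check: Δ ∝ 4a³ + 27b² = 4·17³ + 27·5² = 4·4913 + 27·25 ≡ 18 (mod 23). Nonzero ⇒ E is nonsingular.
For each x ∈ F_23, compute rhs = x³ + 17·x + 5 mod 23, then count y ∈ F_23 with y² ≡ rhs.
  x = 0: rhs = 5, matching y values: none (0 points).
  x = 1: rhs = 0, matching y values: 0 (1 points).
  x = 2: rhs = 1, matching y values: 1, 22 (2 points).
  x = 3: rhs = 14, matching y values: none (0 points).
  x = 4: rhs = 22, matching y values: none (0 points).
  x = 5: rhs = 8, matching y values: 10, 13 (2 points).
  x = 6: rhs = 1, matching y values: 1, 22 (2 points).
  x = 7: rhs = 7, matching y values: none (0 points).
  x = 8: rhs = 9, matching y values: 3, 20 (2 points).
  x = 9: rhs = 13, matching y values: 6, 17 (2 points).
  x = 10: rhs = 2, matching y values: 5, 18 (2 points).
  x = 11: rhs = 5, matching y values: none (0 points).
  x = 12: rhs = 5, matching y values: none (0 points).
  x = 13: rhs = 8, matching y values: 10, 13 (2 points).
  x = 14: rhs = 20, matching y values: none (0 points).
  x = 15: rhs = 1, matching y values: 1, 22 (2 points).
  x = 16: rhs = 3, matching y values: 7, 16 (2 points).
  x = 17: rhs = 9, matching y values: 3, 20 (2 points).
  x = 18: rhs = 2, matching y values: 5, 18 (2 points).
  x = 19: rhs = 11, matching y values: none (0 points).
  x = 20: rhs = 19, matching y values: none (0 points).
  x = 21: rhs = 9, matching y values: 3, 20 (2 points).
  x = 22: rhs = 10, matching y values: none (0 points).
Total affine count: 25.
Full point count |E(F_23)| = 25 + 1 = 26.
Hasse bound: |26 − (23+1)| = |2| = 2 ≤ 2√23 ≈ 9.5917 ✓.


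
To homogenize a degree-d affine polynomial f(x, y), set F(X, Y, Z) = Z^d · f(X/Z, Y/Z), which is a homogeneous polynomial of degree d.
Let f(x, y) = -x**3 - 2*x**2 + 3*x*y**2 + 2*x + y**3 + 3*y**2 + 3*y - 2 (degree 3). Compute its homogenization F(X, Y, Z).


F(X, Y, Z) = -X**3 - 2*X**2*Z + 3*X*Y**2 + 2*X*Z**2 + Y**3 + 3*Y**2*Z + 3*Y*Z**2 - 2*Z**3

deg(f) = 3.
Substitute x = X/Z, y = Y/Z into f, then multiply by Z^3.
  monomial -1·x^3·y^0 ↦ -1·X^3·Y^0·Z^0.
  monomial -2·x^2·y^0 ↦ -2·X^2·Y^0·Z^1.
  monomial 3·x^1·y^2 ↦ 3·X^1·Y^2·Z^0.
  monomial 2·x^1·y^0 ↦ 2·X^1·Y^0·Z^2.
  monomial 1·x^0·y^3 ↦ 1·X^0·Y^3·Z^0.
  monomial 3·x^0·y^2 ↦ 3·X^0·Y^2·Z^1.
  monomial 3·x^0·y^1 ↦ 3·X^0·Y^1·Z^2.
  monomial -2·x^0·y^0 ↦ -2·X^0·Y^0·Z^3.
Collecting: F(X, Y, Z) = -X**3 - 2*X**2*Z + 3*X*Y**2 + 2*X*Z**2 + Y**3 + 3*Y**2*Z + 3*Y*Z**2 - 2*Z**3.


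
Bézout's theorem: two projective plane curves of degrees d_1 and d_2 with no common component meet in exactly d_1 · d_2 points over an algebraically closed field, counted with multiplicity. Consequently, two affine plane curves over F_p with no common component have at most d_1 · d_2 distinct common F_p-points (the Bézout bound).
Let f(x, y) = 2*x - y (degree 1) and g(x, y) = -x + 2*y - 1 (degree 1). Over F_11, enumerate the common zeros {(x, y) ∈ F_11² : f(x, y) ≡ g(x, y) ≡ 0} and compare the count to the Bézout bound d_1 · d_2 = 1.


Common zeros: {(4, 8)}; count = 1; Bézout bound = 1.

deg(f) = 1, deg(g) = 1, so Bézout bound = 1.
Scan x ∈ F_11. For each x, list the y ∈ F_11 with f(x, y) ≡ 0 and those with g(x, y) ≡ 0 (mod 11); the common zeros in that column are the intersection.
  x = 0: f ≡ 0 at y ∈ {0}; g ≡ 0 at y ∈ {6}; common: ∅.
  x = 1: f ≡ 0 at y ∈ {2}; g ≡ 0 at y ∈ {1}; common: ∅.
  x = 2: f ≡ 0 at y ∈ {4}; g ≡ 0 at y ∈ {7}; common: ∅.
  x = 3: f ≡ 0 at y ∈ {6}; g ≡ 0 at y ∈ {2}; common: ∅.
  x = 4: f ≡ 0 at y ∈ {8}; g ≡ 0 at y ∈ {8}; common: {8}.
  x = 5: f ≡ 0 at y ∈ {10}; g ≡ 0 at y ∈ {3}; common: ∅.
  x = 6: f ≡ 0 at y ∈ {1}; g ≡ 0 at y ∈ {9}; common: ∅.
  x = 7: f ≡ 0 at y ∈ {3}; g ≡ 0 at y ∈ {4}; common: ∅.
  x = 8: f ≡ 0 at y ∈ {5}; g ≡ 0 at y ∈ {10}; common: ∅.
  x = 9: f ≡ 0 at y ∈ {7}; g ≡ 0 at y ∈ {5}; common: ∅.
  x = 10: f ≡ 0 at y ∈ {9}; g ≡ 0 at y ∈ {0}; common: ∅.
Collecting: common zeros = {(4, 8)}, so the count is 1.
Comparison with the Bézout bound: 1 ≤ 1 = deg(f)·deg(g), as expected for curves with no common component (the bound is attained).


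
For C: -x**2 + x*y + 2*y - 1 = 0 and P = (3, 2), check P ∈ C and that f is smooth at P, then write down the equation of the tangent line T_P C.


Tangent line at P: -4*x + 5*y + 2 = 0.

Step 1: f(3, 2) = 0, so P lies on C.
Step 2: partial derivatives
  f_x(x, y) = -2*x + y, f_y(x, y) = x + 2.
  f_x(P) = -4, f_y(P) = 5 (gradient nonzero, so P is smooth).
Step 3: tangent line at P: -4·(x − 3) + 5·(y − 2) = 0.
Expanding: -4*x + 5*y + 2 = 0.


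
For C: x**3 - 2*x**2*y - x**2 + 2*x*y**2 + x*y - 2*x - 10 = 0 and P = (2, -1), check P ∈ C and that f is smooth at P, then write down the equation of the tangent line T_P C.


Tangent line at P: 15*x - 14*y - 44 = 0.

Step 1: f(2, -1) = 0, so P lies on C.
Step 2: partial derivatives
  f_x(x, y) = 3*x**2 - 4*x*y - 2*x + 2*y**2 + y - 2, f_y(x, y) = -2*x**2 + 4*x*y + x.
  f_x(P) = 15, f_y(P) = -14 (gradient nonzero, so P is smooth).
Step 3: tangent line at P: 15·(x − 2) + -14·(y − -1) = 0.
Expanding: 15*x - 14*y - 44 = 0.


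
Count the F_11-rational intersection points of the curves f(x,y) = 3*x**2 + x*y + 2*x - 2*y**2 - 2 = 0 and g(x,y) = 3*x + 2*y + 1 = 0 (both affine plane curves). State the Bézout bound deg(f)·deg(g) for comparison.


Common zeros: ∅; count = 0; Bézout bound = 2.

deg(f) = 2, deg(g) = 1, so Bézout bound = 2.
Scan x ∈ F_11. For each x, list the y ∈ F_11 with f(x, y) ≡ 0 and those with g(x, y) ≡ 0 (mod 11); the common zeros in that column are the intersection.
  x = 0: f ≡ 0 at y ∈ ∅; g ≡ 0 at y ∈ {5}; common: ∅.
  x = 1: f ≡ 0 at y ∈ {7, 10}; g ≡ 0 at y ∈ {9}; common: ∅.
  x = 2: f ≡ 0 at y ∈ ∅; g ≡ 0 at y ∈ {2}; common: ∅.
  x = 3: f ≡ 0 at y ∈ {3, 4}; g ≡ 0 at y ∈ {6}; common: ∅.
  x = 4: f ≡ 0 at y ∈ ∅; g ≡ 0 at y ∈ {10}; common: ∅.
  x = 5: f ≡ 0 at y ∈ ∅; g ≡ 0 at y ∈ {3}; common: ∅.
  x = 6: f ≡ 0 at y ∈ {4, 10}; g ≡ 0 at y ∈ {7}; common: ∅.
  x = 7: f ≡ 0 at y ∈ {2, 7}; g ≡ 0 at y ∈ {0}; common: ∅.
  x = 8: f ≡ 0 at y ∈ ∅; g ≡ 0 at y ∈ {4}; common: ∅.
  x = 9: f ≡ 0 at y ∈ ∅; g ≡ 0 at y ∈ {8}; common: ∅.
  x = 10: f ≡ 0 at y ∈ {2, 3}; g ≡ 0 at y ∈ {1}; common: ∅.
Collecting: common zeros = ∅, so the count is 0.
Comparison with the Bézout bound: 0 ≤ 2 = deg(f)·deg(g), as expected for curves with no common component (the affine F_11-count falls short of the bound because intersections may lie at infinity, over extension fields, or carry multiplicity).


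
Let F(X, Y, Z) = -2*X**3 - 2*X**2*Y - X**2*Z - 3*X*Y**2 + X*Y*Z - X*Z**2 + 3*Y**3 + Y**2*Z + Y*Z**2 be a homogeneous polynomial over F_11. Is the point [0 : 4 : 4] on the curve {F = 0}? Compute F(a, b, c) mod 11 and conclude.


F(0,4,4) ≡ 1 (mod 11); P is NOT on the curve.

Evaluate F(0, 4, 4) term-by-term (mod 11).
  -2*X**3 ↦ -2·0·1·1 = 0
  -2*X**2*Y ↦ -2·0·4·1 = 0
  -X**2*Z ↦ -1·0·1·4 = 0
  -3*X*Y**2 ↦ -3·0·16·1 = 0
  X*Y*Z ↦ 1·0·4·4 = 0
  -X*Z**2 ↦ -1·0·1·16 = 0
  3*Y**3 ↦ 3·1·64·1 = 192
  Y**2*Z ↦ 1·1·16·4 = 64
  Y*Z**2 ↦ 1·1·4·16 = 64
Sum: F(0, 4, 4) = (0) + (0) + (0) + (0) + (0) + (0) + (192) + (64) + (64) = 320.
Reducing mod 11: 320 ≡ 1 (mod 11).
Since F(a, b, c) ≡ 1 ≠ 0 (mod 11), P does NOT lie on the curve.


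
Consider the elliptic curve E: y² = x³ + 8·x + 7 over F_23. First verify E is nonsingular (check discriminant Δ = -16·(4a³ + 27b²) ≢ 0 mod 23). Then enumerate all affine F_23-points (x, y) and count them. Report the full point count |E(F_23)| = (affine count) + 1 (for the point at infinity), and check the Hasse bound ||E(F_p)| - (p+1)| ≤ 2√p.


Affine points = {(1, 4), (1, 19), (2, 10), (2, 13), (3, 9), (3, 14), (6, 8), (6, 15), (8, 10), (8, 13), (9, 7), (9, 16), (10, 11), (10, 12), (11, 0), (13, 10), (13, 13), (15, 11), (15, 12), (18, 7), (18, 16), (19, 7), (19, 16), (20, 5), (20, 18), (21, 11), (21, 12)}; affine count = 27; |E(F_23)| = 28.

Discriminant check: Δ ∝ 4a³ + 27b² = 4·8³ + 27·7² = 4·512 + 27·49 ≡ 13 (mod 23). Nonzero ⇒ E is nonsingular.
For each x ∈ F_23, compute rhs = x³ + 8·x + 7 mod 23, then count y ∈ F_23 with y² ≡ rhs.
  x = 0: rhs = 7, matching y values: none (0 points).
  x = 1: rhs = 16, matching y values: 4, 19 (2 points).
  x = 2: rhs = 8, matching y values: 10, 13 (2 points).
  x = 3: rhs = 12, matching y values: 9, 14 (2 points).
  x = 4: rhs = 11, matching y values: none (0 points).
  x = 5: rhs = 11, matching y values: none (0 points).
  x = 6: rhs = 18, matching y values: 8, 15 (2 points).
  x = 7: rhs = 15, matching y values: none (0 points).
  x = 8: rhs = 8, matching y values: 10, 13 (2 points).
  x = 9: rhs = 3, matching y values: 7, 16 (2 points).
  x = 10: rhs = 6, matching y values: 11, 12 (2 points).
  x = 11: rhs = 0, matching y values: 0 (1 points).
  x = 12: rhs = 14, matching y values: none (0 points).
  x = 13: rhs = 8, matching y values: 10, 13 (2 points).
  x = 14: rhs = 11, matching y values: none (0 points).
  x = 15: rhs = 6, matching y values: 11, 12 (2 points).
  x = 16: rhs = 22, matching y values: none (0 points).
  x = 17: rhs = 19, matching y values: none (0 points).
  x = 18: rhs = 3, matching y values: 7, 16 (2 points).
  x = 19: rhs = 3, matching y values: 7, 16 (2 points).
  x = 20: rhs = 2, matching y values: 5, 18 (2 points).
  x = 21: rhs = 6, matching y values: 11, 12 (2 points).
  x = 22: rhs = 21, matching y values: none (0 points).
Total affine count: 27.
Full point count |E(F_23)| = 27 + 1 = 28.
Hasse bound: |28 − (23+1)| = |4| = 4 ≤ 2√23 ≈ 9.5917 ✓.


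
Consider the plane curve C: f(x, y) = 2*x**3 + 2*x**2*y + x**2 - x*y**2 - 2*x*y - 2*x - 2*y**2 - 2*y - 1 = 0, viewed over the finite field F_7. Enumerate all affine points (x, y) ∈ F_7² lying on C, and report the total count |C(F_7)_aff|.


Affine F_7-points: {(1, 0), (1, 4), (3, 0), (3, 2), (4, 3), (5, 3), (6, 0), (6, 2)}; count = 8.

For each of the 49 pairs (x, y) ∈ F_7², evaluate f(x, y) mod 7. Record the zeros.
  x = 0: [0↦6, 1↦2, 2↦1, 3↦3, 4↦1, 5↦2, 6↦6]  zeros at y ∈ ∅
  x = 1: [0↦0, 1↦2, 2↦5, 3↦2, 4↦0, 5↦6, 6↦6]  zeros at y ∈ {0, 4}
  x = 2: [0↦1, 1↦6, 2↦3, 3↦6, 4↦1, 5↦2, 6↦2]  zeros at y ∈ ∅
  x = 3: [0↦0, 1↦5, 2↦0, 3↦6, 4↦2, 5↦2, 6↦6]  zeros at y ∈ {0, 2}
  x = 4: [0↦2, 1↦4, 2↦1, 3↦0, 4↦1, 5↦4, 6↦2]  zeros at y ∈ {3}
  x = 5: [0↦5, 1↦1, 2↦4, 3↦0, 4↦3, 5↦6, 6↦2]  zeros at y ∈ {3}
  x = 6: [0↦0, 1↦1, 2↦0, 3↦4, 4↦6, 5↦6, 6↦4]  zeros at y ∈ {0, 2}
Collecting zeros: affine points = {(1, 0), (1, 4), (3, 0), (3, 2), (4, 3), (5, 3), (6, 0), (6, 2)}.
Total count |C(F_7)_aff| = 8.


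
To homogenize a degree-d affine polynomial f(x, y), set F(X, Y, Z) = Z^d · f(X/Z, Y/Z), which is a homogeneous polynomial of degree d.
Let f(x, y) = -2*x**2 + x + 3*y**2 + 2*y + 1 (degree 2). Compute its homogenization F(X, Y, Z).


F(X, Y, Z) = -2*X**2 + X*Z + 3*Y**2 + 2*Y*Z + Z**2

deg(f) = 2.
Substitute x = X/Z, y = Y/Z into f, then multiply by Z^2.
  monomial -2·x^2·y^0 ↦ -2·X^2·Y^0·Z^0.
  monomial 1·x^1·y^0 ↦ 1·X^1·Y^0·Z^1.
  monomial 3·x^0·y^2 ↦ 3·X^0·Y^2·Z^0.
  monomial 2·x^0·y^1 ↦ 2·X^0·Y^1·Z^1.
  monomial 1·x^0·y^0 ↦ 1·X^0·Y^0·Z^2.
Collecting: F(X, Y, Z) = -2*X**2 + X*Z + 3*Y**2 + 2*Y*Z + Z**2.


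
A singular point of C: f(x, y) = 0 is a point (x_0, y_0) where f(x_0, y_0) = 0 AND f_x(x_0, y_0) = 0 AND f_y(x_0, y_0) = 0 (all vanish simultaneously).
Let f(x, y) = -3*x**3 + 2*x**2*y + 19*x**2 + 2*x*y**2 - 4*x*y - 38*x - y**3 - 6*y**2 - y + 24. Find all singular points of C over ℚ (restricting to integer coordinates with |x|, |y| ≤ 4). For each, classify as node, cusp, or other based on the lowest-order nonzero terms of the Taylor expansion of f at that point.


Singular points: {(2, -1)}; classification: node.

Compute partial derivatives:
  f_x = -9*x**2 + 4*x*y + 38*x + 2*y**2 - 4*y - 38.
  f_y = 2*x**2 + 4*x*y - 4*x - 3*y**2 - 12*y - 1.
Scan x_0 ∈ {−4, ..., 4}. For each x_0, f_y(x_0, y) is a polynomial in y; find its integer roots y ∈ {−4, ..., 4}, then test f_x and f at those candidates.
  x = -4: f_y(-4, y) = -3*y**2 - 28*y + 47; no integer root y with |y| ≤ 4.
  x = -3: f_y(-3, y) = -3*y**2 - 24*y + 29; no integer root y with |y| ≤ 4.
  x = -2: f_y(-2, y) = -3*y**2 - 20*y + 15; no integer root y with |y| ≤ 4.
  x = -1: f_y(-1, y) = -3*y**2 - 16*y + 5; no integer root y with |y| ≤ 4.
  x = 0: f_y(0, y) = -3*y**2 - 12*y - 1; no integer root y with |y| ≤ 4.
  x = 1: f_y(1, y) = -3*y**2 - 8*y - 3; no integer root y with |y| ≤ 4.
  x = 2: f_y(2, y) = -3*y**2 - 4*y - 1; vanishes at y ∈ {-1}. (2, -1): f_x = 0, f = 0 — SINGULAR.
  x = 3: f_y(3, y) = 5 - 3*y**2; no integer root y with |y| ≤ 4.
  x = 4: f_y(4, y) = -3*y**2 + 4*y + 15; vanishes at y ∈ {3}. (4, 3): f_x = 24 ≠ 0.
Only singular point on the grid: (2, -1).
Classify: substitute x = 2 + u, y = -1 + v and expand: f = -3*u**3 + 2*u**2*v - u**2 + 2*u*v**2 - v**3 + v**2.
No constant or linear terms (consistent with a singular point). Quadratic part: -u**2 + v**2. Cubic part: -3*u**3 + 2*u**2*v + 2*u*v**2 - v**3.
The quadratic part v**2 - u**2 = (v − u)(v + u) splits into two distinct linear factors, so there are two distinct tangent lines y − -1 = ±(x − 2) — this is a node (ordinary double point).
Classification: node.


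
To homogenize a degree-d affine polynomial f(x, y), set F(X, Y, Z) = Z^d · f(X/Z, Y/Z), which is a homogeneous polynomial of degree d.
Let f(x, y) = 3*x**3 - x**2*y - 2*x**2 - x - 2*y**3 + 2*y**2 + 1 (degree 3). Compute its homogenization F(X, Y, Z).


F(X, Y, Z) = 3*X**3 - X**2*Y - 2*X**2*Z - X*Z**2 - 2*Y**3 + 2*Y**2*Z + Z**3

deg(f) = 3.
Substitute x = X/Z, y = Y/Z into f, then multiply by Z^3.
  monomial 3·x^3·y^0 ↦ 3·X^3·Y^0·Z^0.
  monomial -1·x^2·y^1 ↦ -1·X^2·Y^1·Z^0.
  monomial -2·x^2·y^0 ↦ -2·X^2·Y^0·Z^1.
  monomial -1·x^1·y^0 ↦ -1·X^1·Y^0·Z^2.
  monomial -2·x^0·y^3 ↦ -2·X^0·Y^3·Z^0.
  monomial 2·x^0·y^2 ↦ 2·X^0·Y^2·Z^1.
  monomial 1·x^0·y^0 ↦ 1·X^0·Y^0·Z^3.
Collecting: F(X, Y, Z) = 3*X**3 - X**2*Y - 2*X**2*Z - X*Z**2 - 2*Y**3 + 2*Y**2*Z + Z**3.


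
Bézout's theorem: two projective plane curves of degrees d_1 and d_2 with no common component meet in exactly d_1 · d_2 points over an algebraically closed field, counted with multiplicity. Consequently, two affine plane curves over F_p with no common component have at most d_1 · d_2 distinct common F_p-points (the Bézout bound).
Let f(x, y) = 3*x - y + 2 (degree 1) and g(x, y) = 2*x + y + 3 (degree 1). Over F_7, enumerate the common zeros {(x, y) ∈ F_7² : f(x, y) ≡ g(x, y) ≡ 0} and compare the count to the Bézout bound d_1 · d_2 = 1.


Common zeros: {(6, 6)}; count = 1; Bézout bound = 1.

deg(f) = 1, deg(g) = 1, so Bézout bound = 1.
Scan x ∈ F_7. For each x, list the y ∈ F_7 with f(x, y) ≡ 0 and those with g(x, y) ≡ 0 (mod 7); the common zeros in that column are the intersection.
  x = 0: f ≡ 0 at y ∈ {2}; g ≡ 0 at y ∈ {4}; common: ∅.
  x = 1: f ≡ 0 at y ∈ {5}; g ≡ 0 at y ∈ {2}; common: ∅.
  x = 2: f ≡ 0 at y ∈ {1}; g ≡ 0 at y ∈ {0}; common: ∅.
  x = 3: f ≡ 0 at y ∈ {4}; g ≡ 0 at y ∈ {5}; common: ∅.
  x = 4: f ≡ 0 at y ∈ {0}; g ≡ 0 at y ∈ {3}; common: ∅.
  x = 5: f ≡ 0 at y ∈ {3}; g ≡ 0 at y ∈ {1}; common: ∅.
  x = 6: f ≡ 0 at y ∈ {6}; g ≡ 0 at y ∈ {6}; common: {6}.
Collecting: common zeros = {(6, 6)}, so the count is 1.
Comparison with the Bézout bound: 1 ≤ 1 = deg(f)·deg(g), as expected for curves with no common component (the bound is attained).


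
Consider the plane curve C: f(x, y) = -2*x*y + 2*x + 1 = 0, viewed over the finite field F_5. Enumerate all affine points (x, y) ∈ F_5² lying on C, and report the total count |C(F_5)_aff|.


Affine F_5-points: {(1, 4), (2, 0), (3, 2), (4, 3)}; count = 4.

For each of the 25 pairs (x, y) ∈ F_5², evaluate f(x, y) mod 5. Record the zeros.
  x = 0: [0↦1, 1↦1, 2↦1, 3↦1, 4↦1]  zeros at y ∈ ∅
  x = 1: [0↦3, 1↦1, 2↦4, 3↦2, 4↦0]  zeros at y ∈ {4}
  x = 2: [0↦0, 1↦1, 2↦2, 3↦3, 4↦4]  zeros at y ∈ {0}
  x = 3: [0↦2, 1↦1, 2↦0, 3↦4, 4↦3]  zeros at y ∈ {2}
  x = 4: [0↦4, 1↦1, 2↦3, 3↦0, 4↦2]  zeros at y ∈ {3}
Collecting zeros: affine points = {(1, 4), (2, 0), (3, 2), (4, 3)}.
Total count |C(F_5)_aff| = 4.


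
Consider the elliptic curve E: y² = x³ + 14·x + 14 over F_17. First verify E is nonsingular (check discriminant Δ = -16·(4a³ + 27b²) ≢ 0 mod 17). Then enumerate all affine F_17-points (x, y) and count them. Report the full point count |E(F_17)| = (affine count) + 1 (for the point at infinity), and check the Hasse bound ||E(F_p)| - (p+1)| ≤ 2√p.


Affine points = {(2, 4), (2, 13), (3, 7), (3, 10), (4, 7), (4, 10), (6, 5), (6, 12), (7, 8), (7, 9), (8, 3), (8, 14), (9, 6), (9, 11), (10, 7), (10, 10), (13, 8), (13, 9), (14, 8), (14, 9), (16, 4), (16, 13)}; affine count = 22; |E(F_17)| = 23.

Discriminant check: Δ ∝ 4a³ + 27b² = 4·14³ + 27·14² = 4·2744 + 27·196 ≡ 16 (mod 17). Nonzero ⇒ E is nonsingular.
For each x ∈ F_17, compute rhs = x³ + 14·x + 14 mod 17, then count y ∈ F_17 with y² ≡ rhs.
  x = 0: rhs = 14, matching y values: none (0 points).
  x = 1: rhs = 12, matching y values: none (0 points).
  x = 2: rhs = 16, matching y values: 4, 13 (2 points).
  x = 3: rhs = 15, matching y values: 7, 10 (2 points).
  x = 4: rhs = 15, matching y values: 7, 10 (2 points).
  x = 5: rhs = 5, matching y values: none (0 points).
  x = 6: rhs = 8, matching y values: 5, 12 (2 points).
  x = 7: rhs = 13, matching y values: 8, 9 (2 points).
  x = 8: rhs = 9, matching y values: 3, 14 (2 points).
  x = 9: rhs = 2, matching y values: 6, 11 (2 points).
  x = 10: rhs = 15, matching y values: 7, 10 (2 points).
  x = 11: rhs = 3, matching y values: none (0 points).
  x = 12: rhs = 6, matching y values: none (0 points).
  x = 13: rhs = 13, matching y values: 8, 9 (2 points).
  x = 14: rhs = 13, matching y values: 8, 9 (2 points).
  x = 15: rhs = 12, matching y values: none (0 points).
  x = 16: rhs = 16, matching y values: 4, 13 (2 points).
Total affine count: 22.
Full point count |E(F_17)| = 22 + 1 = 23.
Hasse bound: |23 − (17+1)| = |5| = 5 ≤ 2√17 ≈ 8.2462 ✓.


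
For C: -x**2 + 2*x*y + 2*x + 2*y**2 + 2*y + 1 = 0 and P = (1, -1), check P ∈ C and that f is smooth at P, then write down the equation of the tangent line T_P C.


Tangent line at P: 2 - 2*x = 0.

Step 1: f(1, -1) = 0, so P lies on C.
Step 2: partial derivatives
  f_x(x, y) = -2*x + 2*y + 2, f_y(x, y) = 2*x + 4*y + 2.
  f_x(P) = -2, f_y(P) = 0 (gradient nonzero, so P is smooth).
Step 3: tangent line at P: -2·(x − 1) + 0·(y − -1) = 0.
Expanding: 2 - 2*x = 0.


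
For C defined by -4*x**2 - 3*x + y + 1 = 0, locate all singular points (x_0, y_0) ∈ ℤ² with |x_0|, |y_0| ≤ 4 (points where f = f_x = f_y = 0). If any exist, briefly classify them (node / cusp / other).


No singular points in the scanned grid; C is smooth there.

Compute partial derivatives:
  f_x = -8*x - 3.
  f_y = 1.
f_y = 1 is a nonzero constant, so f_y never vanishes: no point (x, y) can satisfy f = f_x = f_y = 0. In particular no (x, y) ∈ {−4, ..., 4}² is singular; the curve is smooth.


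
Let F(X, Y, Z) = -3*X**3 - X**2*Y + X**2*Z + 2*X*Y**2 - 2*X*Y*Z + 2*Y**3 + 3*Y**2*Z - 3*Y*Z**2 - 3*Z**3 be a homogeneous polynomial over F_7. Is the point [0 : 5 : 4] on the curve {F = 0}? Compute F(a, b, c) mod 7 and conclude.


F(0,5,4) ≡ 6 (mod 7); P is NOT on the curve.

Evaluate F(0, 5, 4) term-by-term (mod 7).
  -3*X**3 ↦ -3·0·1·1 = 0
  -X**2*Y ↦ -1·0·5·1 = 0
  X**2*Z ↦ 1·0·1·4 = 0
  2*X*Y**2 ↦ 2·0·25·1 = 0
  -2*X*Y*Z ↦ -2·0·5·4 = 0
  2*Y**3 ↦ 2·1·125·1 = 250
  3*Y**2*Z ↦ 3·1·25·4 = 300
  -3*Y*Z**2 ↦ -3·1·5·16 = -240
  -3*Z**3 ↦ -3·1·1·64 = -192
Sum: F(0, 5, 4) = (0) + (0) + (0) + (0) + (0) + (250) + (300) + (-240) + (-192) = 118.
Reducing mod 7: 118 ≡ 6 (mod 7).
Since F(a, b, c) ≡ 6 ≠ 0 (mod 7), P does NOT lie on the curve.


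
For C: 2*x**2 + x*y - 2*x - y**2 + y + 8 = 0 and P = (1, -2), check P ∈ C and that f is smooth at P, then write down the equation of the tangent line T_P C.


Tangent line at P: 6*y + 12 = 0.

Step 1: f(1, -2) = 0, so P lies on C.
Step 2: partial derivatives
  f_x(x, y) = 4*x + y - 2, f_y(x, y) = x - 2*y + 1.
  f_x(P) = 0, f_y(P) = 6 (gradient nonzero, so P is smooth).
Step 3: tangent line at P: 0·(x − 1) + 6·(y − -2) = 0.
Expanding: 6*y + 12 = 0.


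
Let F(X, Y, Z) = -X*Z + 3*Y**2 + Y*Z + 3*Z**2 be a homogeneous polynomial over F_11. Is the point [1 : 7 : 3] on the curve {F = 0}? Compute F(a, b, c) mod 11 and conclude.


F(1,7,3) ≡ 5 (mod 11); P is NOT on the curve.

Evaluate F(1, 7, 3) term-by-term (mod 11).
  -X*Z ↦ -1·1·1·3 = -3
  3*Y**2 ↦ 3·1·49·1 = 147
  Y*Z ↦ 1·1·7·3 = 21
  3*Z**2 ↦ 3·1·1·9 = 27
Sum: F(1, 7, 3) = (-3) + (147) + (21) + (27) = 192.
Reducing mod 11: 192 ≡ 5 (mod 11).
Since F(a, b, c) ≡ 5 ≠ 0 (mod 11), P does NOT lie on the curve.


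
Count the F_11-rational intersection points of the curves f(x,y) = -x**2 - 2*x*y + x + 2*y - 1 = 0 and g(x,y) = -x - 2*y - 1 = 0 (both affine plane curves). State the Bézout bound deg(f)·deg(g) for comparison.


Common zeros: {(2, 4)}; count = 1; Bézout bound = 2.

deg(f) = 2, deg(g) = 1, so Bézout bound = 2.
Scan x ∈ F_11. For each x, list the y ∈ F_11 with f(x, y) ≡ 0 and those with g(x, y) ≡ 0 (mod 11); the common zeros in that column are the intersection.
  x = 0: f ≡ 0 at y ∈ {6}; g ≡ 0 at y ∈ {5}; common: ∅.
  x = 1: f ≡ 0 at y ∈ ∅; g ≡ 0 at y ∈ {10}; common: ∅.
  x = 2: f ≡ 0 at y ∈ {4}; g ≡ 0 at y ∈ {4}; common: {4}.
  x = 3: f ≡ 0 at y ∈ {1}; g ≡ 0 at y ∈ {9}; common: ∅.
  x = 4: f ≡ 0 at y ∈ {7}; g ≡ 0 at y ∈ {3}; common: ∅.
  x = 5: f ≡ 0 at y ∈ {7}; g ≡ 0 at y ∈ {8}; common: ∅.
  x = 6: f ≡ 0 at y ∈ {9}; g ≡ 0 at y ∈ {2}; common: ∅.
  x = 7: f ≡ 0 at y ∈ {1}; g ≡ 0 at y ∈ {7}; common: ∅.
  x = 8: f ≡ 0 at y ∈ {3}; g ≡ 0 at y ∈ {1}; common: ∅.
  x = 9: f ≡ 0 at y ∈ {3}; g ≡ 0 at y ∈ {6}; common: ∅.
  x = 10: f ≡ 0 at y ∈ {9}; g ≡ 0 at y ∈ {0}; common: ∅.
Collecting: common zeros = {(2, 4)}, so the count is 1.
Comparison with the Bézout bound: 1 ≤ 2 = deg(f)·deg(g), as expected for curves with no common component (the affine F_11-count falls short of the bound because intersections may lie at infinity, over extension fields, or carry multiplicity).


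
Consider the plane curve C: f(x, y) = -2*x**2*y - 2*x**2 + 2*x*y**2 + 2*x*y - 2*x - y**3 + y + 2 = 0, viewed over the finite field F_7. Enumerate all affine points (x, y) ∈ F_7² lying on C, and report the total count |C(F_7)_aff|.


Affine F_7-points: {(1, 1), (1, 2), (1, 6), (3, 1), (3, 2), (3, 3), (5, 3)}; count = 7.

For each of the 49 pairs (x, y) ∈ F_7², evaluate f(x, y) mod 7. Record the zeros.
  x = 0: [0↦2, 1↦2, 2↦3, 3↦6, 4↦5, 5↦1, 6↦2]  zeros at y ∈ ∅
  x = 1: [0↦5, 1↦0, 2↦0, 3↦6, 4↦5, 5↦5, 6↦0]  zeros at y ∈ {1, 2, 6}
  x = 2: [0↦4, 1↦4, 2↦6, 3↦4, 4↦6, 5↦6, 6↦5]  zeros at y ∈ ∅
  x = 3: [0↦6, 1↦0, 2↦0, 3↦0, 4↦1, 5↦4, 6↦3]  zeros at y ∈ {1, 2, 3}
  x = 4: [0↦4, 1↦2, 2↦3, 3↦1, 4↦4, 5↦6, 6↦1]  zeros at y ∈ ∅
  x = 5: [0↦5, 1↦3, 2↦1, 3↦0, 4↦1, 5↦5, 6↦6]  zeros at y ∈ {3}
  x = 6: [0↦2, 1↦3, 2↦1, 3↦4, 4↦6, 5↦1, 6↦4]  zeros at y ∈ ∅
Collecting zeros: affine points = {(1, 1), (1, 2), (1, 6), (3, 1), (3, 2), (3, 3), (5, 3)}.
Total count |C(F_7)_aff| = 7.


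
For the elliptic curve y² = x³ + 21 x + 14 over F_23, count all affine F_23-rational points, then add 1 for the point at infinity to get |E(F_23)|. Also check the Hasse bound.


Affine points = {(1, 6), (1, 17), (2, 8), (2, 15), (3, 9), (3, 14), (4, 1), (4, 22), (8, 2), (8, 21), (9, 9), (9, 14), (11, 9), (11, 14), (12, 4), (12, 19), (13, 0), (14, 4), (14, 19), (15, 1), (15, 22), (19, 2), (19, 21), (20, 4), (20, 19)}; affine count = 25; |E(F_23)| = 26.

Discriminant check: Δ ∝ 4a³ + 27b² = 4·21³ + 27·14² = 4·9261 + 27·196 ≡ 16 (mod 23). Nonzero ⇒ E is nonsingular.
For each x ∈ F_23, compute rhs = x³ + 21·x + 14 mod 23, then count y ∈ F_23 with y² ≡ rhs.
  x = 0: rhs = 14, matching y values: none (0 points).
  x = 1: rhs = 13, matching y values: 6, 17 (2 points).
  x = 2: rhs = 18, matching y values: 8, 15 (2 points).
  x = 3: rhs = 12, matching y values: 9, 14 (2 points).
  x = 4: rhs = 1, matching y values: 1, 22 (2 points).
  x = 5: rhs = 14, matching y values: none (0 points).
  x = 6: rhs = 11, matching y values: none (0 points).
  x = 7: rhs = 21, matching y values: none (0 points).
  x = 8: rhs = 4, matching y values: 2, 21 (2 points).
  x = 9: rhs = 12, matching y values: 9, 14 (2 points).
  x = 10: rhs = 5, matching y values: none (0 points).
  x = 11: rhs = 12, matching y values: 9, 14 (2 points).
  x = 12: rhs = 16, matching y values: 4, 19 (2 points).
  x = 13: rhs = 0, matching y values: 0 (1 points).
  x = 14: rhs = 16, matching y values: 4, 19 (2 points).
  x = 15: rhs = 1, matching y values: 1, 22 (2 points).
  x = 16: rhs = 7, matching y values: none (0 points).
  x = 17: rhs = 17, matching y values: none (0 points).
  x = 18: rhs = 14, matching y values: none (0 points).
  x = 19: rhs = 4, matching y values: 2, 21 (2 points).
  x = 20: rhs = 16, matching y values: 4, 19 (2 points).
  x = 21: rhs = 10, matching y values: none (0 points).
  x = 22: rhs = 15, matching y values: none (0 points).
Total affine count: 25.
Full point count |E(F_23)| = 25 + 1 = 26.
Hasse bound: |26 − (23+1)| = |2| = 2 ≤ 2√23 ≈ 9.5917 ✓.


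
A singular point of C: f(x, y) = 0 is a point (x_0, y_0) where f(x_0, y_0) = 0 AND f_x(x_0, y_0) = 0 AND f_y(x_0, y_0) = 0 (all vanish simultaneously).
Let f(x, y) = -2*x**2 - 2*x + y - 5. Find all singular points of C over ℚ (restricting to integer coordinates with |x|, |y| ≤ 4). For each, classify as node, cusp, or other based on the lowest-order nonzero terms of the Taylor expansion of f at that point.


No singular points in the scanned grid; C is smooth there.

Compute partial derivatives:
  f_x = -4*x - 2.
  f_y = 1.
f_y = 1 is a nonzero constant, so f_y never vanishes: no point (x, y) can satisfy f = f_x = f_y = 0. In particular no (x, y) ∈ {−4, ..., 4}² is singular; the curve is smooth.


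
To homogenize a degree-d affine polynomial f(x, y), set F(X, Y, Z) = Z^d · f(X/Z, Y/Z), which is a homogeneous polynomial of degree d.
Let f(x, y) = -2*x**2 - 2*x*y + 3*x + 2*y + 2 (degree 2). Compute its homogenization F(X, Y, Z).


F(X, Y, Z) = -2*X**2 - 2*X*Y + 3*X*Z + 2*Y*Z + 2*Z**2

deg(f) = 2.
Substitute x = X/Z, y = Y/Z into f, then multiply by Z^2.
  monomial -2·x^2·y^0 ↦ -2·X^2·Y^0·Z^0.
  monomial -2·x^1·y^1 ↦ -2·X^1·Y^1·Z^0.
  monomial 3·x^1·y^0 ↦ 3·X^1·Y^0·Z^1.
  monomial 2·x^0·y^1 ↦ 2·X^0·Y^1·Z^1.
  monomial 2·x^0·y^0 ↦ 2·X^0·Y^0·Z^2.
Collecting: F(X, Y, Z) = -2*X**2 - 2*X*Y + 3*X*Z + 2*Y*Z + 2*Z**2.


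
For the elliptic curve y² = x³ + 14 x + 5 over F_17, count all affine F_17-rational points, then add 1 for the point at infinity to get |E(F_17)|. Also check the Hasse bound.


Affine points = {(5, 8), (5, 9), (6, 4), (6, 13), (7, 2), (7, 15), (8, 0), (13, 2), (13, 15), (14, 2), (14, 15)}; affine count = 11; |E(F_17)| = 12.

Discriminant check: Δ ∝ 4a³ + 27b² = 4·14³ + 27·5² = 4·2744 + 27·25 ≡ 6 (mod 17). Nonzero ⇒ E is nonsingular.
For each x ∈ F_17, compute rhs = x³ + 14·x + 5 mod 17, then count y ∈ F_17 with y² ≡ rhs.
  x = 0: rhs = 5, matching y values: none (0 points).
  x = 1: rhs = 3, matching y values: none (0 points).
  x = 2: rhs = 7, matching y values: none (0 points).
  x = 3: rhs = 6, matching y values: none (0 points).
  x = 4: rhs = 6, matching y values: none (0 points).
  x = 5: rhs = 13, matching y values: 8, 9 (2 points).
  x = 6: rhs = 16, matching y values: 4, 13 (2 points).
  x = 7: rhs = 4, matching y values: 2, 15 (2 points).
  x = 8: rhs = 0, matching y values: 0 (1 points).
  x = 9: rhs = 10, matching y values: none (0 points).
  x = 10: rhs = 6, matching y values: none (0 points).
  x = 11: rhs = 11, matching y values: none (0 points).
  x = 12: rhs = 14, matching y values: none (0 points).
  x = 13: rhs = 4, matching y values: 2, 15 (2 points).
  x = 14: rhs = 4, matching y values: 2, 15 (2 points).
  x = 15: rhs = 3, matching y values: none (0 points).
  x = 16: rhs = 7, matching y values: none (0 points).
Total affine count: 11.
Full point count |E(F_17)| = 11 + 1 = 12.
Hasse bound: |12 − (17+1)| = |-6| = 6 ≤ 2√17 ≈ 8.2462 ✓.


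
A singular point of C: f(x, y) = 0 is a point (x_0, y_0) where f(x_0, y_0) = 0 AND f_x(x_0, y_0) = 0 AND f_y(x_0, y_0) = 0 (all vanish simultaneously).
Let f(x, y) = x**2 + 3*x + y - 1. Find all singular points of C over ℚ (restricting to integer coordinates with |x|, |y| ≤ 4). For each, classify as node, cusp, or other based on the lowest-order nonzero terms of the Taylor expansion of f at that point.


No singular points in the scanned grid; C is smooth there.

Compute partial derivatives:
  f_x = 2*x + 3.
  f_y = 1.
f_y = 1 is a nonzero constant, so f_y never vanishes: no point (x, y) can satisfy f = f_x = f_y = 0. In particular no (x, y) ∈ {−4, ..., 4}² is singular; the curve is smooth.


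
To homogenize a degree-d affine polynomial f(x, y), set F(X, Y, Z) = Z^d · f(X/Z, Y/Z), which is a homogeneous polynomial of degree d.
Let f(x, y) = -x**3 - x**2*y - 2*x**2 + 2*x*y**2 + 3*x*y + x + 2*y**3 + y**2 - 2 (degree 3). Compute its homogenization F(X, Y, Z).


F(X, Y, Z) = -X**3 - X**2*Y - 2*X**2*Z + 2*X*Y**2 + 3*X*Y*Z + X*Z**2 + 2*Y**3 + Y**2*Z - 2*Z**3

deg(f) = 3.
Substitute x = X/Z, y = Y/Z into f, then multiply by Z^3.
  monomial -1·x^3·y^0 ↦ -1·X^3·Y^0·Z^0.
  monomial -1·x^2·y^1 ↦ -1·X^2·Y^1·Z^0.
  monomial -2·x^2·y^0 ↦ -2·X^2·Y^0·Z^1.
  monomial 2·x^1·y^2 ↦ 2·X^1·Y^2·Z^0.
  monomial 3·x^1·y^1 ↦ 3·X^1·Y^1·Z^1.
  monomial 1·x^1·y^0 ↦ 1·X^1·Y^0·Z^2.
  monomial 2·x^0·y^3 ↦ 2·X^0·Y^3·Z^0.
  monomial 1·x^0·y^2 ↦ 1·X^0·Y^2·Z^1.
  monomial -2·x^0·y^0 ↦ -2·X^0·Y^0·Z^3.
Collecting: F(X, Y, Z) = -X**3 - X**2*Y - 2*X**2*Z + 2*X*Y**2 + 3*X*Y*Z + X*Z**2 + 2*Y**3 + Y**2*Z - 2*Z**3.


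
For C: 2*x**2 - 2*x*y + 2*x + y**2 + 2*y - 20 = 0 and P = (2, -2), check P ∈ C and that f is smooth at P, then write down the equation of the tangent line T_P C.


Tangent line at P: 14*x - 6*y - 40 = 0.

Step 1: f(2, -2) = 0, so P lies on C.
Step 2: partial derivatives
  f_x(x, y) = 4*x - 2*y + 2, f_y(x, y) = -2*x + 2*y + 2.
  f_x(P) = 14, f_y(P) = -6 (gradient nonzero, so P is smooth).
Step 3: tangent line at P: 14·(x − 2) + -6·(y − -2) = 0.
Expanding: 14*x - 6*y - 40 = 0.


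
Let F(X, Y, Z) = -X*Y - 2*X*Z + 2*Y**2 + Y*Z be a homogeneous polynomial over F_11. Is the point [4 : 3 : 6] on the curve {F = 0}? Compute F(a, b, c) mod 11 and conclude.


F(4,3,6) ≡ 9 (mod 11); P is NOT on the curve.

Evaluate F(4, 3, 6) term-by-term (mod 11).
  -X*Y ↦ -1·4·3·1 = -12
  -2*X*Z ↦ -2·4·1·6 = -48
  2*Y**2 ↦ 2·1·9·1 = 18
  Y*Z ↦ 1·1·3·6 = 18
Sum: F(4, 3, 6) = (-12) + (-48) + (18) + (18) = -24.
Reducing mod 11: -24 ≡ 9 (mod 11).
Since F(a, b, c) ≡ 9 ≠ 0 (mod 11), P does NOT lie on the curve.


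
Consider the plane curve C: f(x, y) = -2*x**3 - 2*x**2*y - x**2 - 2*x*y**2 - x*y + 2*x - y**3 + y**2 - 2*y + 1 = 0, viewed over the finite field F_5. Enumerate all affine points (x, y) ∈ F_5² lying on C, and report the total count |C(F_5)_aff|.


Affine F_5-points: {(0, 4), (1, 0), (1, 4), (2, 0), (2, 3), (2, 4), (3, 1), (3, 2), (4, 0)}; count = 9.

For each of the 25 pairs (x, y) ∈ F_5², evaluate f(x, y) mod 5. Record the zeros.
  x = 0: [0↦1, 1↦4, 2↦3, 3↦2, 4↦0]  zeros at y ∈ {4}
  x = 1: [0↦0, 1↦3, 2↦3, 3↦4, 4↦0]  zeros at y ∈ {0, 4}
  x = 2: [0↦0, 1↦4, 2↦1, 3↦0, 4↦0]  zeros at y ∈ {0, 3, 4}
  x = 3: [0↦4, 1↦0, 2↦0, 3↦3, 4↦3]  zeros at y ∈ {1, 2}
  x = 4: [0↦0, 1↦4, 2↦3, 3↦1, 4↦2]  zeros at y ∈ {0}
Collecting zeros: affine points = {(0, 4), (1, 0), (1, 4), (2, 0), (2, 3), (2, 4), (3, 1), (3, 2), (4, 0)}.
Total count |C(F_5)_aff| = 9.


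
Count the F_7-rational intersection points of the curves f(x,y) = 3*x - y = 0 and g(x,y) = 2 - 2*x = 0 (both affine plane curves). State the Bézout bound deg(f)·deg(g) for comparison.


Common zeros: {(1, 3)}; count = 1; Bézout bound = 1.

deg(f) = 1, deg(g) = 1, so Bézout bound = 1.
Scan x ∈ F_7. For each x, list the y ∈ F_7 with f(x, y) ≡ 0 and those with g(x, y) ≡ 0 (mod 7); the common zeros in that column are the intersection.
  x = 0: f ≡ 0 at y ∈ {0}; g ≡ 0 at y ∈ ∅; common: ∅.
  x = 1: f ≡ 0 at y ∈ {3}; g ≡ 0 at y ∈ {0, 1, 2, 3, 4, 5, 6}; common: {3}.
  x = 2: f ≡ 0 at y ∈ {6}; g ≡ 0 at y ∈ ∅; common: ∅.
  x = 3: f ≡ 0 at y ∈ {2}; g ≡ 0 at y ∈ ∅; common: ∅.
  x = 4: f ≡ 0 at y ∈ {5}; g ≡ 0 at y ∈ ∅; common: ∅.
  x = 5: f ≡ 0 at y ∈ {1}; g ≡ 0 at y ∈ ∅; common: ∅.
  x = 6: f ≡ 0 at y ∈ {4}; g ≡ 0 at y ∈ ∅; common: ∅.
Collecting: common zeros = {(1, 3)}, so the count is 1.
Comparison with the Bézout bound: 1 ≤ 1 = deg(f)·deg(g), as expected for curves with no common component (the bound is attained).


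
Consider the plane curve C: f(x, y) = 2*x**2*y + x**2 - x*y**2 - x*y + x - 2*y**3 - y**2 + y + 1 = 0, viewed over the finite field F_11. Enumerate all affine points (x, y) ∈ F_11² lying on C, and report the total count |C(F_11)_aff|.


Affine F_11-points: {(0, 9), (1, 8), (4, 5), (4, 10), (5, 6), (5, 7), (6, 7), (7, 9), (8, 10), (9, 8), (10, 6)}; count = 11.

For each of the 121 pairs (x, y) ∈ F_11², evaluate f(x, y) mod 11. Record the zeros.
  x = 0: [0↦1, 1↦10, 2↦5, 3↦7, 4↦4, 5↦6, 6↦1, 7↦10, 8↦10, 9↦0, 10↦1]  zeros at y ∈ {9}
  x = 1: [0↦3, 1↦1, 2↦5, 3↦3, 4↦5, 5↦10, 6↦6, 7↦3, 8↦0, 9↦7, 10↦1]  zeros at y ∈ {8}
  x = 2: [0↦7, 1↦9, 2↦4, 3↦2, 4↦2, 5↦3, 6↦4, 7↦4, 8↦2, 9↦8, 10↦10]  zeros at y ∈ ∅
  x = 3: [0↦2, 1↦1, 2↦2, 3↦4, 4↦6, 5↦7, 6↦6, 7↦2, 8↦5, 9↦3, 10↦6]  zeros at y ∈ ∅
  x = 4: [0↦10, 1↦10, 2↦10, 3↦9, 4↦6, 5↦0, 6↦1, 7↦8, 8↦9, 9↦3, 10↦0]  zeros at y ∈ {5, 10}
  x = 5: [0↦9, 1↦3, 2↦6, 3↦6, 4↦2, 5↦4, 6↦0, 7↦0, 8↦3, 9↦8, 10↦3]  zeros at y ∈ {6, 7}
  x = 6: [0↦10, 1↦2, 2↦1, 3↦6, 4↦5, 5↦8, 6↦3, 7↦0, 8↦9, 9↦7, 10↦4]  zeros at y ∈ {7}
  x = 7: [0↦2, 1↦7, 2↦6, 3↦9, 4↦4, 5↦1, 6↦10, 7↦8, 8↦5, 9↦0, 10↦3]  zeros at y ∈ {9}
  x = 8: [0↦7, 1↦7, 2↦10, 3↦4, 4↦10, 5↦5, 6↦10, 7↦2, 8↦2, 9↦9, 10↦0]  zeros at y ∈ {10}
  x = 9: [0↦3, 1↦2, 2↦2, 3↦2, 4↦1, 5↦9, 6↦3, 7↦4, 8↦0, 9↦1, 10↦6]  zeros at y ∈ {8}
  x = 10: [0↦1, 1↦3, 2↦4, 3↦3, 4↦10, 5↦2, 6↦0, 7↦3, 8↦10, 9↦9, 10↦10]  zeros at y ∈ {6}
Collecting zeros: affine points = {(0, 9), (1, 8), (4, 5), (4, 10), (5, 6), (5, 7), (6, 7), (7, 9), (8, 10), (9, 8), (10, 6)}.
Total count |C(F_11)_aff| = 11.


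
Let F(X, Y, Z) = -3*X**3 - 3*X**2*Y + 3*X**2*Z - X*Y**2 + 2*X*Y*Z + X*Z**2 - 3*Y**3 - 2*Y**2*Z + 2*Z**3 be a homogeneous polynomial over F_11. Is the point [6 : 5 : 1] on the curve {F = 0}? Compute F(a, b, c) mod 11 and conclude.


F(6,5,1) ≡ 8 (mod 11); P is NOT on the curve.

Evaluate F(6, 5, 1) term-by-term (mod 11).
  -3*X**3 ↦ -3·216·1·1 = -648
  -3*X**2*Y ↦ -3·36·5·1 = -540
  3*X**2*Z ↦ 3·36·1·1 = 108
  -X*Y**2 ↦ -1·6·25·1 = -150
  2*X*Y*Z ↦ 2·6·5·1 = 60
  X*Z**2 ↦ 1·6·1·1 = 6
  -3*Y**3 ↦ -3·1·125·1 = -375
  -2*Y**2*Z ↦ -2·1·25·1 = -50
  2*Z**3 ↦ 2·1·1·1 = 2
Sum: F(6, 5, 1) = (-648) + (-540) + (108) + (-150) + (60) + (6) + (-375) + (-50) + (2) = -1587.
Reducing mod 11: -1587 ≡ 8 (mod 11).
Since F(a, b, c) ≡ 8 ≠ 0 (mod 11), P does NOT lie on the curve.


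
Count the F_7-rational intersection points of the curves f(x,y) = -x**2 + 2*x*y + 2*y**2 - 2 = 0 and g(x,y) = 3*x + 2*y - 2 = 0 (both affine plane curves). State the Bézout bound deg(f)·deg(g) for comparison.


Common zeros: {(0, 1), (1, 3)}; count = 2; Bézout bound = 2.

deg(f) = 2, deg(g) = 1, so Bézout bound = 2.
Scan x ∈ F_7. For each x, list the y ∈ F_7 with f(x, y) ≡ 0 and those with g(x, y) ≡ 0 (mod 7); the common zeros in that column are the intersection.
  x = 0: f ≡ 0 at y ∈ {1, 6}; g ≡ 0 at y ∈ {1}; common: {1}.
  x = 1: f ≡ 0 at y ∈ {3}; g ≡ 0 at y ∈ {3}; common: {3}.
  x = 2: f ≡ 0 at y ∈ {1, 4}; g ≡ 0 at y ∈ {5}; common: ∅.
  x = 3: f ≡ 0 at y ∈ ∅; g ≡ 0 at y ∈ {0}; common: ∅.
  x = 4: f ≡ 0 at y ∈ ∅; g ≡ 0 at y ∈ {2}; common: ∅.
  x = 5: f ≡ 0 at y ∈ {3, 6}; g ≡ 0 at y ∈ {4}; common: ∅.
  x = 6: f ≡ 0 at y ∈ {4}; g ≡ 0 at y ∈ {6}; common: ∅.
Collecting: common zeros = {(0, 1), (1, 3)}, so the count is 2.
Comparison with the Bézout bound: 2 ≤ 2 = deg(f)·deg(g), as expected for curves with no common component (the bound is attained).


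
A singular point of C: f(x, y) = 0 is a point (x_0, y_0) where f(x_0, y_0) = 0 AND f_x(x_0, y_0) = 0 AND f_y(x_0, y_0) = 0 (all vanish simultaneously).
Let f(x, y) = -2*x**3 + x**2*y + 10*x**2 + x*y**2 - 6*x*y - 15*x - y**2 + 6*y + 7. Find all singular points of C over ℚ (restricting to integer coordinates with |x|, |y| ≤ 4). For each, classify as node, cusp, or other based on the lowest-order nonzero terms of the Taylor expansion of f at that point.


Singular points: {(2, 1)}; classification: node.

Compute partial derivatives:
  f_x = -6*x**2 + 2*x*y + 20*x + y**2 - 6*y - 15.
  f_y = x**2 + 2*x*y - 6*x - 2*y + 6.
Scan x_0 ∈ {−4, ..., 4}. For each x_0, f_y(x_0, y) is a polynomial in y; find its integer roots y ∈ {−4, ..., 4}, then test f_x and f at those candidates.
  x = -4: f_y(-4, y) = 46 - 10*y; no integer root y with |y| ≤ 4.
  x = -3: f_y(-3, y) = 33 - 8*y; no integer root y with |y| ≤ 4.
  x = -2: f_y(-2, y) = 22 - 6*y; no integer root y with |y| ≤ 4.
  x = -1: f_y(-1, y) = 13 - 4*y; no integer root y with |y| ≤ 4.
  x = 0: f_y(0, y) = 6 - 2*y; vanishes at y ∈ {3}. (0, 3): f_x = -24 ≠ 0.
  x = 1: f_y(1, y) = 1; no integer root y with |y| ≤ 4.
  x = 2: f_y(2, y) = 2*y - 2; vanishes at y ∈ {1}. (2, 1): f_x = 0, f = 0 — SINGULAR.
  x = 3: f_y(3, y) = 4*y - 3; no integer root y with |y| ≤ 4.
  x = 4: f_y(4, y) = 6*y - 2; no integer root y with |y| ≤ 4.
Only singular point on the grid: (2, 1).
Classify: substitute x = 2 + u, y = 1 + v and expand: f = -2*u**3 + u**2*v - u**2 + u*v**2 + v**2.
No constant or linear terms (consistent with a singular point). Quadratic part: -u**2 + v**2. Cubic part: -2*u**3 + u**2*v + u*v**2.
The quadratic part v**2 - u**2 = (v − u)(v + u) splits into two distinct linear factors, so there are two distinct tangent lines y − 1 = ±(x − 2) — this is a node (ordinary double point).
Classification: node.
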